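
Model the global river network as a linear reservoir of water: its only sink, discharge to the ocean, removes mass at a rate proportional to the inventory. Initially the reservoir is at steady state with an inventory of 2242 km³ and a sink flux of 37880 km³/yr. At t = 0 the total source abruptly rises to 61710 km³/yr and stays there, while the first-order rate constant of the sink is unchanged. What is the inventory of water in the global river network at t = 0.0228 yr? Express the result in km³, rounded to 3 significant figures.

2690 km³

Residence time τ = M₀/F₀ = 0.05919 yr. The eventual steady state is M_∞ = M₀·(F₁/F₀) = 2242 × 61710/37880 = 3652.4 km³.
The anomaly ΔM(t) = M(t) − M_∞ decays as ΔM₀·e^(−t/τ) with ΔM₀ = 2242 − 3652.4 = −1410 km³.
At t = 0.0228 yr, e^(−t/τ) = e^(−0.3852) = 0.6803, so ΔM = −959.5 km³ and M = 3652.4 − 959.5 = 2692.9 km³.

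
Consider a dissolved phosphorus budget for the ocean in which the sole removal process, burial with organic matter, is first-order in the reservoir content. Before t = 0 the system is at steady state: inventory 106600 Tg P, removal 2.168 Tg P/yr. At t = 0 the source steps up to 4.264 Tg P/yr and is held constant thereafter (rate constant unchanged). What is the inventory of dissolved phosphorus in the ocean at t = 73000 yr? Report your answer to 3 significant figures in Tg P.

Residence time τ = M₀/F₀ = 49170 yr. The eventual steady state is M_∞ = M₀·(F₁/F₀) = 106600 × 4.264/2.168 = 209660 Tg P.
The anomaly ΔM(t) = M(t) − M_∞ decays as ΔM₀·e^(−t/τ) with ΔM₀ = 106600 − 209660 = −103100 Tg P.
At t = 73000 yr, e^(−t/τ) = e^(−1.485) = 0.2266, so ΔM = −23350 Tg P and M = 209660 − 23350 = 186310 Tg P.

186000 Tg P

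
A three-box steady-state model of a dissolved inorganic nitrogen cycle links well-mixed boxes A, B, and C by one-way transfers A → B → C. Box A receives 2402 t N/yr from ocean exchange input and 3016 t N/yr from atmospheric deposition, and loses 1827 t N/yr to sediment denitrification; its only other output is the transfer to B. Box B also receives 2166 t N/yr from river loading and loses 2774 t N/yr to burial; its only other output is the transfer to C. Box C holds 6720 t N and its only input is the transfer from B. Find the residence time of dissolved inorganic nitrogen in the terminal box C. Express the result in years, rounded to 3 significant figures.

2.25 yr

Box A: F(A→B) = (2402 + 3016) − 1827 = 3591.0 t N/yr.
Box B: F(B→C) = (3591.0 + 2166) − 2774 = 2983.0 t N/yr.
Box C throughput = its input = 2983.0 t N/yr; τ = 6720 / 2983.0 = 2.253 yr.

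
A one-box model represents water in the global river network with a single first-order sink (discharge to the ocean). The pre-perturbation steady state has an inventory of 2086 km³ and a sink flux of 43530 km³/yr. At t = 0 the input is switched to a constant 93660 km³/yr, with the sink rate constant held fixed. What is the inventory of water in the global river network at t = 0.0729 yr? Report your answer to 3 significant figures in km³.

Residence time τ = M₀/F₀ = 0.04792 yr. The eventual steady state is M_∞ = M₀·(F₁/F₀) = 2086 × 93660/43530 = 4488.3 km³.
The anomaly ΔM(t) = M(t) − M_∞ decays as ΔM₀·e^(−t/τ) with ΔM₀ = 2086 − 4488.3 = −2402 km³.
At t = 0.0729 yr, e^(−t/τ) = e^(−1.521) = 0.2184, so ΔM = −524.7 km³ and M = 4488.3 − 524.7 = 3963.5 km³.

3960 km³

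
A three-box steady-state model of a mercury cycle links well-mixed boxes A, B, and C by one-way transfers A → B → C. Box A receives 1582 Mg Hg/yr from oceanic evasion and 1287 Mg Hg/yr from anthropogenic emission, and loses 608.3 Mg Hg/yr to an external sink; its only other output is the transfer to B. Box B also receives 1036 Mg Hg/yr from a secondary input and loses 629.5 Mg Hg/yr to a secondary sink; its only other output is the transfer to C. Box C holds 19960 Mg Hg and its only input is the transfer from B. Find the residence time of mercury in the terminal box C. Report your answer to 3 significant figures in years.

7.48 yr

Box A: F(A→B) = (1582 + 1287) − 608.3 = 2260.7 Mg Hg/yr.
Box B: F(B→C) = (2260.7 + 1036) − 629.5 = 2667.2 Mg Hg/yr.
Box C throughput = its input = 2667.2 Mg Hg/yr; τ = 19960 / 2667.2 = 7.484 yr.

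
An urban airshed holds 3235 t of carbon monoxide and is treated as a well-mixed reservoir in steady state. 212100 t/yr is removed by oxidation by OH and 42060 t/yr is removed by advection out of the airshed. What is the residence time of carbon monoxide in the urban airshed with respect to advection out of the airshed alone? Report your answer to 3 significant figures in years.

Residence time with respect to a single sink: τ = M / F_sink.
τ = 3235 / 42060 = 0.07691 yr.

0.0769 yr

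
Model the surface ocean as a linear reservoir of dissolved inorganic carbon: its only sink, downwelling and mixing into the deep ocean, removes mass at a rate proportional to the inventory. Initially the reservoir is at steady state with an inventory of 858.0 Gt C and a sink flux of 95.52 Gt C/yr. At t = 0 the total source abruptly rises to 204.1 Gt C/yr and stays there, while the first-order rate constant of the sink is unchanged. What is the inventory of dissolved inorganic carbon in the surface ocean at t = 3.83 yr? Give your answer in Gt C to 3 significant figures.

1200 Gt C

τ = M₀/F₀ = 858.0/95.52 = 8.982 yr; rate constant k = 1/τ.
New steady state M_∞ = F₁/k = F₁·τ = 204.1 × 8.982 = 1833.3 Gt C.
M(t) = M_∞ + (M₀ − M_∞)·e^(−t/τ); t/τ = 3.83/8.982 = 0.4264, so e^(−t/τ) = 0.6529.
M(t) = 1833.3 − 975.3 × 0.6529 = 1196.6 Gt C.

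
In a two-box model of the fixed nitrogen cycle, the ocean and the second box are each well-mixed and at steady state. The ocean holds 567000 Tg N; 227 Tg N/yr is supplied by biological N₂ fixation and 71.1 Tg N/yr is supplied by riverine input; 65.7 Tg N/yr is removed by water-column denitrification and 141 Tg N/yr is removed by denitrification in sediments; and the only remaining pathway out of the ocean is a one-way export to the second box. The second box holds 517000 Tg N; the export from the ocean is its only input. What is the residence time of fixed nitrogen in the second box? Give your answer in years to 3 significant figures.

Balance the ocean: ΣF_in = 227 + 71.1 = 298.10 Tg N/yr.
Export to the second box = ΣF_in − (65.7 + 141) = 91.400 Tg N/yr.
At steady state the output of the second box equals its input, 91.400 Tg N/yr.
τ = M / F = 517000 / 91.400 = 5656 yr.

5660 yr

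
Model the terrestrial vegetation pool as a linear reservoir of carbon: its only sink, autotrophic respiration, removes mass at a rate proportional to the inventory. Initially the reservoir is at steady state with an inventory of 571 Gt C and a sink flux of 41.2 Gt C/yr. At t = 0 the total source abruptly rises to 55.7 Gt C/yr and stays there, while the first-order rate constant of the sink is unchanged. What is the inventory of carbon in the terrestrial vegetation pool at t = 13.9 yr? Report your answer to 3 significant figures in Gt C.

τ = M₀/F₀ = 571/41.2 = 13.86 yr; rate constant k = 1/τ.
New steady state M_∞ = F₁/k = F₁·τ = 55.7 × 13.86 = 771.96 Gt C.
M(t) = M_∞ + (M₀ − M_∞)·e^(−t/τ); t/τ = 13.9/13.86 = 1.003, so e^(−t/τ) = 0.3668.
M(t) = 771.96 − 201.0 × 0.3668 = 698.25 Gt C.

698 Gt C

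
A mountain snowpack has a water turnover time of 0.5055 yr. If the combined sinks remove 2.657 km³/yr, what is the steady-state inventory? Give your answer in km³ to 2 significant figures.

τ = M/F ⇒ M = τ × F = 0.5055 × 2.657 = 1.343 km³.

1.3 km³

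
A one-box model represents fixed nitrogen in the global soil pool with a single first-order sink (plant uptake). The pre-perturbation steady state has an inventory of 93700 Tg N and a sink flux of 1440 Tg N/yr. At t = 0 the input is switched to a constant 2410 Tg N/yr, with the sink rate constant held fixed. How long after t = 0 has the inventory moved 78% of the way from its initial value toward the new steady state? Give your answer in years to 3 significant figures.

τ = M₀/F₀ = 93700/1440 = 65.07 yr.
The remaining gap fraction is e^(−t/τ); 78% covered ⇒ e^(−t/τ) = 0.220.
t = −τ ln(0.220) = 65.07 × 1.514 = 98.52 yr.

98.5 yr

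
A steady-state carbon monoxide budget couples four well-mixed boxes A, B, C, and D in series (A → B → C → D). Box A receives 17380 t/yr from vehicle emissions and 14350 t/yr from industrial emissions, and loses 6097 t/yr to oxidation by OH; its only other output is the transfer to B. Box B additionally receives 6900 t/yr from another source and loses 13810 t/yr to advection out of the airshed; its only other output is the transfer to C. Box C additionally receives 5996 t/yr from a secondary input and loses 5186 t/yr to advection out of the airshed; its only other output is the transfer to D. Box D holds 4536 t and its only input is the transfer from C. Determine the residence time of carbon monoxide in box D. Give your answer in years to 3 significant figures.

0.232 yr

Box A: F(A→B) = (17380 + 14350) − 6097 = 25633 t/yr.
Box B: F(B→C) = (25633 + 6900) − 13810 = 18723 t/yr.
Box C: F(C→D) = (18723 + 5996) − 5186 = 19533 t/yr.
Box D throughput = its input = 19533 t/yr; τ = 4536 / 19533 = 0.2322 yr.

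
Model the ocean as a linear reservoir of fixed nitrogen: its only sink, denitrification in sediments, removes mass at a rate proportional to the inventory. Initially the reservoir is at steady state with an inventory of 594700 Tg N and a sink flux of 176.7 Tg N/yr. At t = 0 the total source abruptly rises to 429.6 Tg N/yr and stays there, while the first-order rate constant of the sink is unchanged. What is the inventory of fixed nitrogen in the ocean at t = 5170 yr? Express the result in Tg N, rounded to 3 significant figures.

τ = M₀/F₀ = 594700/176.7 = 3366 yr; rate constant k = 1/τ.
New steady state M_∞ = F₁/k = F₁·τ = 429.6 × 3366 = 1.4459×10^6 Tg N.
M(t) = M_∞ + (M₀ − M_∞)·e^(−t/τ); t/τ = 5170/3366 = 1.536, so e^(−t/τ) = 0.2152.
M(t) = 1.4459×10^6 − 851200 × 0.2152 = 1.2627×10^6 Tg N.

1.26×10^6 Tg N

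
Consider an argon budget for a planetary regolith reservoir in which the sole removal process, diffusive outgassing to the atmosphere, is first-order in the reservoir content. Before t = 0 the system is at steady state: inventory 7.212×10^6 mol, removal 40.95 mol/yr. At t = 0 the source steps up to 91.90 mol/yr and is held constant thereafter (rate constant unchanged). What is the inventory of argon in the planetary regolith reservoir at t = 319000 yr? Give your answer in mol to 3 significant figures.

τ = M₀/F₀ = 7.212×10^6/40.95 = 176100 yr; rate constant k = 1/τ.
New steady state M_∞ = F₁/k = F₁·τ = 91.90 × 176100 = 1.6185×10^7 mol.
M(t) = M_∞ + (M₀ − M_∞)·e^(−t/τ); t/τ = 319000/176100 = 1.811, so e^(−t/τ) = 0.1634.
M(t) = 1.6185×10^7 − 8.973×10^6 × 0.1634 = 1.4719×10^7 mol.

1.47×10^7 mol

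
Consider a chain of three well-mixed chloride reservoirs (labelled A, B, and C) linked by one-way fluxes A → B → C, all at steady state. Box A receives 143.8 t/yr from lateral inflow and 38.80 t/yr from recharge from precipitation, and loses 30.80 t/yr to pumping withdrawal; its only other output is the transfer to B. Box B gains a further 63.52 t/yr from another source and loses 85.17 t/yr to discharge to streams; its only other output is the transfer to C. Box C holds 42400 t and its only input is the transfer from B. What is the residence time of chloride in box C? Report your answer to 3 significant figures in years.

Box A: F(A→B) = (143.8 + 38.80) − 30.80 = 151.80 t/yr.
Box B: F(B→C) = (151.80 + 63.52) − 85.17 = 130.15 t/yr.
Box C throughput = its input = 130.15 t/yr; τ = 42400 / 130.15 = 325.8 yr.

326 yr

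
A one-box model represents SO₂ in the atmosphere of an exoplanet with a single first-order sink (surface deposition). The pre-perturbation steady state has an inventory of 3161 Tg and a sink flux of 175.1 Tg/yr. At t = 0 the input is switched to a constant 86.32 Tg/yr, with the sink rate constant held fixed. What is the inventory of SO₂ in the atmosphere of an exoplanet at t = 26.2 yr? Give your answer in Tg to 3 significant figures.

1930 Tg

The sink rate constant is k = F₀/M₀ = 175.1/3161 = 0.05539 yr⁻¹.
Solving dM/dt = F₁ − kM with M(0) = M₀ gives M(t) = F₁/k + (M₀ − F₁/k)·e^(−kt).
F₁/k = 86.32/0.05539 = 1558.3 Tg; kt = 0.05539 × 26.2 = 1.451, e^(−kt) = 0.2343.
M(26.2) = 1558.3 + (3161 − 1558.3) × 0.2343 = 1558.3 + 375.5 = 1933.7 Tg.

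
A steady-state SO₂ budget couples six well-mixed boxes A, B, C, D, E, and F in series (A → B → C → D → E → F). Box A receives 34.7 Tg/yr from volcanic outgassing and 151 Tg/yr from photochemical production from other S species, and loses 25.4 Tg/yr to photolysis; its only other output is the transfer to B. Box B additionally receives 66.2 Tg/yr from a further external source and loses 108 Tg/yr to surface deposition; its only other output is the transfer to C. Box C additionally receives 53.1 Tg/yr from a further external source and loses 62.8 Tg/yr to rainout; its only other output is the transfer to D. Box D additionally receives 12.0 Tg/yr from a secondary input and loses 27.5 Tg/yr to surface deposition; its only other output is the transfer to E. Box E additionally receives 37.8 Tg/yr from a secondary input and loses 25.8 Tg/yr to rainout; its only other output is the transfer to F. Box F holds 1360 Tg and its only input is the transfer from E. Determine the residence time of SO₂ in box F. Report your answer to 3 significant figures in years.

12.9 yr

Box A: F(A→B) = (34.7 + 151) − 25.4 = 160.30 Tg/yr.
Box B: F(B→C) = (160.30 + 66.2) − 108 = 118.50 Tg/yr.
Box C: F(C→D) = (118.50 + 53.1) − 62.8 = 108.80 Tg/yr.
Box D: F(D→E) = (108.80 + 12.0) − 27.5 = 93.300 Tg/yr.
Box E: F(E→F) = (93.300 + 37.8) − 25.8 = 105.30 Tg/yr.
Box F throughput = its input = 105.30 Tg/yr; τ = 1360 / 105.30 = 12.92 yr.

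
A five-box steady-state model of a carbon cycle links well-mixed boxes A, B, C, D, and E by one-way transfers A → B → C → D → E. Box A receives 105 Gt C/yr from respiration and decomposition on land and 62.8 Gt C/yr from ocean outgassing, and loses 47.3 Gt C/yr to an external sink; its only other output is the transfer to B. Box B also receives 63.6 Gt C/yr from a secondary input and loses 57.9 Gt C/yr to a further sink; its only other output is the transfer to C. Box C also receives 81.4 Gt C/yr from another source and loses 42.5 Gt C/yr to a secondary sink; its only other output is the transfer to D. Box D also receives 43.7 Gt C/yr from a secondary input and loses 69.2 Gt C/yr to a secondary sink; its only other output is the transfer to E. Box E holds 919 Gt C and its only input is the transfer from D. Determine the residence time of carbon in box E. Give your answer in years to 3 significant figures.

Box A: F(A→B) = (105 + 62.8) − 47.3 = 120.50 Gt C/yr.
Box B: F(B→C) = (120.50 + 63.6) − 57.9 = 126.20 Gt C/yr.
Box C: F(C→D) = (126.20 + 81.4) − 42.5 = 165.10 Gt C/yr.
Box D: F(D→E) = (165.10 + 43.7) − 69.2 = 139.60 Gt C/yr.
Box E throughput = its input = 139.60 Gt C/yr; τ = 919 / 139.60 = 6.583 yr.

6.58 yr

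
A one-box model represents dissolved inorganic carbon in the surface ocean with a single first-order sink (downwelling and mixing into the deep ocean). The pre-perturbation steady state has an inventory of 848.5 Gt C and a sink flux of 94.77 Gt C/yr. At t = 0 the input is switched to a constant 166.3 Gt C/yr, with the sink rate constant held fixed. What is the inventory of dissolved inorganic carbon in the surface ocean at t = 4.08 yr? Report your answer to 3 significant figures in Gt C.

The sink rate constant is k = F₀/M₀ = 94.77/848.5 = 0.1117 yr⁻¹.
Solving dM/dt = F₁ − kM with M(0) = M₀ gives M(t) = F₁/k + (M₀ − F₁/k)·e^(−kt).
F₁/k = 166.3/0.1117 = 1488.9 Gt C; kt = 0.1117 × 4.08 = 0.4557, e^(−kt) = 0.6340.
M(4.08) = 1488.9 + (848.5 − 1488.9) × 0.6340 = 1488.9 − 406.0 = 1082.9 Gt C.

1080 Gt C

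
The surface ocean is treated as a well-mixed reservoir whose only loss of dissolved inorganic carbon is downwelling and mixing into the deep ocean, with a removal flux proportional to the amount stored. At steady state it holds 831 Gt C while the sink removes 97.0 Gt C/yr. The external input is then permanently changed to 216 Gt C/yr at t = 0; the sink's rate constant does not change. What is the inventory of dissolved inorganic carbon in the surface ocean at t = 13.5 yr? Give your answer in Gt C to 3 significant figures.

τ = M₀/F₀ = 831/97.0 = 8.567 yr; rate constant k = 1/τ.
New steady state M_∞ = F₁/k = F₁·τ = 216 × 8.567 = 1850.5 Gt C.
M(t) = M_∞ + (M₀ − M_∞)·e^(−t/τ); t/τ = 13.5/8.567 = 1.576, so e^(−t/τ) = 0.2068.
M(t) = 1850.5 − 1019 × 0.2068 = 1639.6 Gt C.

1640 Gt C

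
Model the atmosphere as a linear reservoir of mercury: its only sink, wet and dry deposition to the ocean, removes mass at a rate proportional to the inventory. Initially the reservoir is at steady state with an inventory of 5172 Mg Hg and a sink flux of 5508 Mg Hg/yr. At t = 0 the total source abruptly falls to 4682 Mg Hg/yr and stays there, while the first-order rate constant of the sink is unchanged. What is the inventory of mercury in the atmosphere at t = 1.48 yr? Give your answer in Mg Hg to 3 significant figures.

The sink rate constant is k = F₀/M₀ = 5508/5172 = 1.065 yr⁻¹.
Solving dM/dt = F₁ − kM with M(0) = M₀ gives M(t) = F₁/k + (M₀ − F₁/k)·e^(−kt).
F₁/k = 4682/1.065 = 4396.4 Mg Hg; kt = 1.065 × 1.48 = 1.576, e^(−kt) = 0.2068.
M(1.48) = 4396.4 + (5172 − 4396.4) × 0.2068 = 4396.4 + 160.4 = 4556.8 Mg Hg.

4560 Mg Hg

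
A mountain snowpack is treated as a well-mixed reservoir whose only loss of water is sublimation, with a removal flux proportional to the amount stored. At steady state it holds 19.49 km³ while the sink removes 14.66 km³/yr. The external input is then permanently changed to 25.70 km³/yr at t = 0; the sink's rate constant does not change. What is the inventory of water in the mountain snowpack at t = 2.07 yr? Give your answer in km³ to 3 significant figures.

Residence time τ = M₀/F₀ = 1.329 yr. The eventual steady state is M_∞ = M₀·(F₁/F₀) = 19.49 × 25.70/14.66 = 34.167 km³.
The anomaly ΔM(t) = M(t) − M_∞ decays as ΔM₀·e^(−t/τ) with ΔM₀ = 19.49 − 34.167 = −14.68 km³.
At t = 2.07 yr, e^(−t/τ) = e^(−1.557) = 0.2108, so ΔM = −3.093 km³ and M = 34.167 − 3.093 = 31.074 km³.

31.1 km³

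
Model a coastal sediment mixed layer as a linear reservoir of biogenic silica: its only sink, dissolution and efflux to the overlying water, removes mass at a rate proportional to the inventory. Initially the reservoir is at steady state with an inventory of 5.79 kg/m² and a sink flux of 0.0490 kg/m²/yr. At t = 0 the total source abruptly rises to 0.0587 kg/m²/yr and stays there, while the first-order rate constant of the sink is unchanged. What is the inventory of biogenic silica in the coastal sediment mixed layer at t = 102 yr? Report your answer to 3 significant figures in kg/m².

The sink rate constant is k = F₀/M₀ = 0.0490/5.79 = 0.008463 yr⁻¹.
Solving dM/dt = F₁ − kM with M(0) = M₀ gives M(t) = F₁/k + (M₀ − F₁/k)·e^(−kt).
F₁/k = 0.0587/0.008463 = 6.9362 kg/m²; kt = 0.008463 × 102 = 0.8632, e^(−kt) = 0.4218.
M(102) = 6.9362 + (5.79 − 6.9362) × 0.4218 = 6.9362 − 0.4835 = 6.4527 kg/m².

6.45 kg/m²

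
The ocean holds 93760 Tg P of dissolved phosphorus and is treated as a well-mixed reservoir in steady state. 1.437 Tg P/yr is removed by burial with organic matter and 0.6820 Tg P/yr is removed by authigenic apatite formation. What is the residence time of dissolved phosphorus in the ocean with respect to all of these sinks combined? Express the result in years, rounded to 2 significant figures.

Total removal flux = 1.437 + 0.6820 = 2.1190 Tg P/yr.
τ = M / ΣF_out = 93760 / 2.1190 = 44250 yr.

44000 yr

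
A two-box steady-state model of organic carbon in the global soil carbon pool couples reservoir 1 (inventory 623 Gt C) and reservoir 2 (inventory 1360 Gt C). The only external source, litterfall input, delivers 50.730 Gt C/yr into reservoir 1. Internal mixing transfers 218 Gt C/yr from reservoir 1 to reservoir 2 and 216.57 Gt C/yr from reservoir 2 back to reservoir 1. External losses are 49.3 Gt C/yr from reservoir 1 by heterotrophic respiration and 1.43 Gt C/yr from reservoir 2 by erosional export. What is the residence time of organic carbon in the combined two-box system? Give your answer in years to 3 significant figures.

Residence time in the combined system uses the total inventory and the total *external* removal — internal exchanges between the two boxes cancel.
M_total = 623 + 1360 = 1983.0 Gt C.
ΣF_external_out = 49.3 + 1.43 = 50.730 Gt C/yr.
τ = M_total / ΣF_ext = 1983.0 / 50.730 = 39.09 yr.

39.1 yr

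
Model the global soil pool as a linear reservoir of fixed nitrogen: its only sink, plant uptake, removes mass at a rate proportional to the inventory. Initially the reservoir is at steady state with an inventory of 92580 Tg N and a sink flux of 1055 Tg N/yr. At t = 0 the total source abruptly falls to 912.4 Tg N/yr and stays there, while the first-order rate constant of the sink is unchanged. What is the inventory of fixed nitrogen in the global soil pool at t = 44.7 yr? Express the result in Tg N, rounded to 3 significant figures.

The sink rate constant is k = F₀/M₀ = 1055/92580 = 0.01140 yr⁻¹.
Solving dM/dt = F₁ − kM with M(0) = M₀ gives M(t) = F₁/k + (M₀ − F₁/k)·e^(−kt).
F₁/k = 912.4/0.01140 = 80066 Tg N; kt = 0.01140 × 44.7 = 0.5094, e^(−kt) = 0.6009.
M(44.7) = 80066 + (92580 − 80066) × 0.6009 = 80066 + 7519 = 87585 Tg N.

87600 Tg N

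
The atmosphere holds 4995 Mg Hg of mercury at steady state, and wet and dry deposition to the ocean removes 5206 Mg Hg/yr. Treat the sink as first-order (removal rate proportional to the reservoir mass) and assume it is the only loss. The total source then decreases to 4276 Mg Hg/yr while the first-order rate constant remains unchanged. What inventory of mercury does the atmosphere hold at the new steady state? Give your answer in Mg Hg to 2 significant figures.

4100 Mg Hg

Rate constant k = F/M = 5206 / 4995 = 1.042 yr⁻¹.
At the new steady state, source = k·M_new ⇒ M_new = 4276 / 1.042 = 4103 Mg Hg.
(Equivalently M_new = M × F_new/F_old = 4995 × 4276/5206.)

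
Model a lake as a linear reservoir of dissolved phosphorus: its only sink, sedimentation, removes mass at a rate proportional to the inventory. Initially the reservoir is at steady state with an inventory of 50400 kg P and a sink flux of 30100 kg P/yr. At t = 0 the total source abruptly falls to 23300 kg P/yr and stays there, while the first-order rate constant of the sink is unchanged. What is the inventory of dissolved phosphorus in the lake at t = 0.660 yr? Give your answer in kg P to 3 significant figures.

46700 kg P

τ = M₀/F₀ = 50400/30100 = 1.674 yr; rate constant k = 1/τ.
New steady state M_∞ = F₁/k = F₁·τ = 23300 × 1.674 = 39014 kg P.
M(t) = M_∞ + (M₀ − M_∞)·e^(−t/τ); t/τ = 0.660/1.674 = 0.3942, so e^(−t/τ) = 0.6742.
M(t) = 39014 + 11390 × 0.6742 = 46691 kg P.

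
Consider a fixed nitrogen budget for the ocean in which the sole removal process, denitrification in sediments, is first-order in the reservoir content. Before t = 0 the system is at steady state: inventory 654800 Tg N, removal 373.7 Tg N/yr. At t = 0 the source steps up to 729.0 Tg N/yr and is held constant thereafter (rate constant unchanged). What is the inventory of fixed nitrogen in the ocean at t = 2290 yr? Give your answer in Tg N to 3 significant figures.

1.11×10^6 Tg N

τ = M₀/F₀ = 654800/373.7 = 1752 yr; rate constant k = 1/τ.
New steady state M_∞ = F₁/k = F₁·τ = 729.0 × 1752 = 1.2774×10^6 Tg N.
M(t) = M_∞ + (M₀ − M_∞)·e^(−t/τ); t/τ = 2290/1752 = 1.307, so e^(−t/τ) = 0.2707.
M(t) = 1.2774×10^6 − 622600 × 0.2707 = 1.1089×10^6 Tg N.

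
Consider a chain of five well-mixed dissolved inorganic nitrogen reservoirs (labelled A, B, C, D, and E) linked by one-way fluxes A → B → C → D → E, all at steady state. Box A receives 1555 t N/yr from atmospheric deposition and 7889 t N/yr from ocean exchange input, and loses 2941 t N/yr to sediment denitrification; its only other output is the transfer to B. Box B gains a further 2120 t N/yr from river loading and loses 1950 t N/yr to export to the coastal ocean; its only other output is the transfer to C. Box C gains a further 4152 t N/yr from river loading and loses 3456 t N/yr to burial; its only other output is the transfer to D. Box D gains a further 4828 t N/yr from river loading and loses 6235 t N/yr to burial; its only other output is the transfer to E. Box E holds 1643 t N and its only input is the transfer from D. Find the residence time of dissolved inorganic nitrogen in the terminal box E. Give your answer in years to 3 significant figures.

0.276 yr

Box A: F(A→B) = (1555 + 7889) − 2941 = 6503.0 t N/yr.
Box B: F(B→C) = (6503.0 + 2120) − 1950 = 6673.0 t N/yr.
Box C: F(C→D) = (6673.0 + 4152) − 3456 = 7369.0 t N/yr.
Box D: F(D→E) = (7369.0 + 4828) − 6235 = 5962.0 t N/yr.
Box E throughput = its input = 5962.0 t N/yr; τ = 1643 / 5962.0 = 0.2756 yr.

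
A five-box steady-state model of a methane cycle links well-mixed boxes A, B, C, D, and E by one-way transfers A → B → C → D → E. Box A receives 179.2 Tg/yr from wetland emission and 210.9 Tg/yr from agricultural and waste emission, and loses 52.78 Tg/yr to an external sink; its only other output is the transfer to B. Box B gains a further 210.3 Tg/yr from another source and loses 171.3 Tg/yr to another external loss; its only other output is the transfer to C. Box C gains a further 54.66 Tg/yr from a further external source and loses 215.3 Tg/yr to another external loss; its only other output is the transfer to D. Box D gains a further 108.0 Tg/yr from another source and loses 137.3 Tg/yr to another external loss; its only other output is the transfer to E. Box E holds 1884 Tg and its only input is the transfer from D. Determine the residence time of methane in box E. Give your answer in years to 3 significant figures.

10.1 yr

Box A: F(A→B) = (179.2 + 210.9) − 52.78 = 337.32 Tg/yr.
Box B: F(B→C) = (337.32 + 210.3) − 171.3 = 376.32 Tg/yr.
Box C: F(C→D) = (376.32 + 54.66) − 215.3 = 215.68 Tg/yr.
Box D: F(D→E) = (215.68 + 108.0) − 137.3 = 186.38 Tg/yr.
Box E throughput = its input = 186.38 Tg/yr; τ = 1884 / 186.38 = 10.11 yr.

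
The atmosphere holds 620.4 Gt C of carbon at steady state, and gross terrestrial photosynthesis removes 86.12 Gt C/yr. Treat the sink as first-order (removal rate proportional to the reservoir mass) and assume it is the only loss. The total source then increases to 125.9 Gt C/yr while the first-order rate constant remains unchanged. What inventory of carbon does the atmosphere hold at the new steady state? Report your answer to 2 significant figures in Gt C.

Rate constant k = F/M = 86.12 / 620.4 = 0.1388 yr⁻¹.
At the new steady state, source = k·M_new ⇒ M_new = 125.9 / 0.1388 = 907.0 Gt C.
(Equivalently M_new = M × F_new/F_old = 620.4 × 125.9/86.12.)

910 Gt C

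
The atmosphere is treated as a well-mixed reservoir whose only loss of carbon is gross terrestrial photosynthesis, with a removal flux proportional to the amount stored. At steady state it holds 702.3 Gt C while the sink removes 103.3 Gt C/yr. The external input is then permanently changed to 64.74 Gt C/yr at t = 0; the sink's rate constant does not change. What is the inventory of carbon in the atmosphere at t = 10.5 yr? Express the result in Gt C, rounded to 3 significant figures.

Residence time τ = M₀/F₀ = 6.799 yr. The eventual steady state is M_∞ = M₀·(F₁/F₀) = 702.3 × 64.74/103.3 = 440.14 Gt C.
The anomaly ΔM(t) = M(t) − M_∞ decays as ΔM₀·e^(−t/τ) with ΔM₀ = 702.3 − 440.14 = 262.2 Gt C.
At t = 10.5 yr, e^(−t/τ) = e^(−1.544) = 0.2134, so ΔM = 55.95 Gt C and M = 440.14 + 55.95 = 496.10 Gt C.

496 Gt C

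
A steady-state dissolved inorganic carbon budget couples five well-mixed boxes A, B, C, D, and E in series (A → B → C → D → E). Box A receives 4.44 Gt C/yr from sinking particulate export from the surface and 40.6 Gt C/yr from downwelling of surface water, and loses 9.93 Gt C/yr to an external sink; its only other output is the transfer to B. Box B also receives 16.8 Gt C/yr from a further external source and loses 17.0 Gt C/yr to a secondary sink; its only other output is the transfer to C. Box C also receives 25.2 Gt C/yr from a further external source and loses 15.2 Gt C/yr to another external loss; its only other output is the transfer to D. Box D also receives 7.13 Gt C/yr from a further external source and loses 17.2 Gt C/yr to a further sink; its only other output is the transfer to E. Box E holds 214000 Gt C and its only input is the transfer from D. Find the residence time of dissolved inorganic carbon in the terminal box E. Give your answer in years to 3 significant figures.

6140 yr

Box A: F(A→B) = (4.44 + 40.6) − 9.93 = 35.110 Gt C/yr.
Box B: F(B→C) = (35.110 + 16.8) − 17.0 = 34.910 Gt C/yr.
Box C: F(C→D) = (34.910 + 25.2) − 15.2 = 44.910 Gt C/yr.
Box D: F(D→E) = (44.910 + 7.13) − 17.2 = 34.840 Gt C/yr.
Box E throughput = its input = 34.840 Gt C/yr; τ = 214000 / 34.840 = 6142 yr.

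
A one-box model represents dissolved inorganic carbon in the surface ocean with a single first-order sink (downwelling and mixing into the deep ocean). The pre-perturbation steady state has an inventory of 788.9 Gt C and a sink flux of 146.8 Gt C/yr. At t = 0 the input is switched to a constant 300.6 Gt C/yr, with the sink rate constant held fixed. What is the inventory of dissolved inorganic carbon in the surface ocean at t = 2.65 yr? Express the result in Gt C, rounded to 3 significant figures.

1110 Gt C

Residence time τ = M₀/F₀ = 5.374 yr. The eventual steady state is M_∞ = M₀·(F₁/F₀) = 788.9 × 300.6/146.8 = 1615.4 Gt C.
The anomaly ΔM(t) = M(t) − M_∞ decays as ΔM₀·e^(−t/τ) with ΔM₀ = 788.9 − 1615.4 = −826.5 Gt C.
At t = 2.65 yr, e^(−t/τ) = e^(−0.4931) = 0.6107, so ΔM = −504.8 Gt C and M = 1615.4 − 504.8 = 1110.6 Gt C.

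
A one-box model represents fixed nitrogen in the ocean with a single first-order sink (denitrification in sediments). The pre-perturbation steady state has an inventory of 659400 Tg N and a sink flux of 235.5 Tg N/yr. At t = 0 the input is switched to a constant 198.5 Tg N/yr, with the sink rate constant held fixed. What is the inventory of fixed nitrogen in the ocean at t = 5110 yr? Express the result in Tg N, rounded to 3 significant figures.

τ = M₀/F₀ = 659400/235.5 = 2800 yr; rate constant k = 1/τ.
New steady state M_∞ = F₁/k = F₁·τ = 198.5 × 2800 = 555800 Tg N.
M(t) = M_∞ + (M₀ − M_∞)·e^(−t/τ); t/τ = 5110/2800 = 1.825, so e^(−t/τ) = 0.1612.
M(t) = 555800 + 103600 × 0.1612 = 572500 Tg N.

573000 Tg N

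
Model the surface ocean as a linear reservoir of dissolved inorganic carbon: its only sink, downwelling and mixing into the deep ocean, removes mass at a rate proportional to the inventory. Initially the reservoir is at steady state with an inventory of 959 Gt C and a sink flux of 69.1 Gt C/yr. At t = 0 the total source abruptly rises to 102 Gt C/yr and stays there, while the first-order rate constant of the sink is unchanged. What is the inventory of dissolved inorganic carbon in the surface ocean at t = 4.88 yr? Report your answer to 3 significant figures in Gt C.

1090 Gt C

τ = M₀/F₀ = 959/69.1 = 13.88 yr; rate constant k = 1/τ.
New steady state M_∞ = F₁/k = F₁·τ = 102 × 13.88 = 1415.6 Gt C.
M(t) = M_∞ + (M₀ − M_∞)·e^(−t/τ); t/τ = 4.88/13.88 = 0.3516, so e^(−t/τ) = 0.7035.
M(t) = 1415.6 − 456.6 × 0.7035 = 1094.4 Gt C.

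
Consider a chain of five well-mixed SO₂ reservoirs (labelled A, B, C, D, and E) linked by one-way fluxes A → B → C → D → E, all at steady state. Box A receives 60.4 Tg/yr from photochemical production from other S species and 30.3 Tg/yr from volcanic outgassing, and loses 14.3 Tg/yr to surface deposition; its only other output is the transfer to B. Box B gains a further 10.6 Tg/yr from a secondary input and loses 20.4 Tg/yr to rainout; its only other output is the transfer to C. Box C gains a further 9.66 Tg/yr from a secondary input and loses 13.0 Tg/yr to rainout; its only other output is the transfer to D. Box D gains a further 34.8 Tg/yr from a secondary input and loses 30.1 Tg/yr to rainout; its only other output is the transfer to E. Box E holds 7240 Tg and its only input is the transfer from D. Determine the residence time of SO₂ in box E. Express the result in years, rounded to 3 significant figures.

107 yr

Box A: F(A→B) = (60.4 + 30.3) − 14.3 = 76.400 Tg/yr.
Box B: F(B→C) = (76.400 + 10.6) − 20.4 = 66.600 Tg/yr.
Box C: F(C→D) = (66.600 + 9.66) − 13.0 = 63.260 Tg/yr.
Box D: F(D→E) = (63.260 + 34.8) − 30.1 = 67.960 Tg/yr.
Box E throughput = its input = 67.960 Tg/yr; τ = 7240 / 67.960 = 106.5 yr.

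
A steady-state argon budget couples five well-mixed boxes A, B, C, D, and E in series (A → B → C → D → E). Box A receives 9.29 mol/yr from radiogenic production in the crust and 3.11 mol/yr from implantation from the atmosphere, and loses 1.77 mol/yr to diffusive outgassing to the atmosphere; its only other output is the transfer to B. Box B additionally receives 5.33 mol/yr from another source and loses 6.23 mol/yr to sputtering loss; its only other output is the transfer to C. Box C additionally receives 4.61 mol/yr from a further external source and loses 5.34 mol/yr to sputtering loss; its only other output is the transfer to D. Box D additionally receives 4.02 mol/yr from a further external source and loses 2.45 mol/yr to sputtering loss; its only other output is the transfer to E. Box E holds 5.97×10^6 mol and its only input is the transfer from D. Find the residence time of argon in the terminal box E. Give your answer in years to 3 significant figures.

565000 yr

Box A: F(A→B) = (9.29 + 3.11) − 1.77 = 10.630 mol/yr.
Box B: F(B→C) = (10.630 + 5.33) − 6.23 = 9.7300 mol/yr.
Box C: F(C→D) = (9.7300 + 4.61) − 5.34 = 9.0000 mol/yr.
Box D: F(D→E) = (9.0000 + 4.02) − 2.45 = 10.570 mol/yr.
Box E throughput = its input = 10.570 mol/yr; τ = 5.97×10^6 / 10.570 = 564800 yr.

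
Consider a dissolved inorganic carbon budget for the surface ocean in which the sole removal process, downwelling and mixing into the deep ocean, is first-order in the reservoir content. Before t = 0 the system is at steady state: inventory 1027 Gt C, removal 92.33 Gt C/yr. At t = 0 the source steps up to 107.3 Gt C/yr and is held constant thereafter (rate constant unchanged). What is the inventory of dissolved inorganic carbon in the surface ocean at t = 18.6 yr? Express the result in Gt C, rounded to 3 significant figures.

τ = M₀/F₀ = 1027/92.33 = 11.12 yr; rate constant k = 1/τ.
New steady state M_∞ = F₁/k = F₁·τ = 107.3 × 11.12 = 1193.5 Gt C.
M(t) = M_∞ + (M₀ − M_∞)·e^(−t/τ); t/τ = 18.6/11.12 = 1.672, so e^(−t/τ) = 0.1878.
M(t) = 1193.5 − 166.5 × 0.1878 = 1162.2 Gt C.

1160 Gt C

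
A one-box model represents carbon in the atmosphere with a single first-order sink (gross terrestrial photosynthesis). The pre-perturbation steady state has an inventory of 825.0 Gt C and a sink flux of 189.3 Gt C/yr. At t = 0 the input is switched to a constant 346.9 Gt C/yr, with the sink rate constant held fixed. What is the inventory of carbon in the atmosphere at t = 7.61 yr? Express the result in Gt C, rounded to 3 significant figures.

1390 Gt C

Residence time τ = M₀/F₀ = 4.358 yr. The eventual steady state is M_∞ = M₀·(F₁/F₀) = 825.0 × 346.9/189.3 = 1511.8 Gt C.
The anomaly ΔM(t) = M(t) − M_∞ decays as ΔM₀·e^(−t/τ) with ΔM₀ = 825.0 − 1511.8 = −686.8 Gt C.
At t = 7.61 yr, e^(−t/τ) = e^(−1.746) = 0.1744, so ΔM = −119.8 Gt C and M = 1511.8 − 119.8 = 1392.0 Gt C.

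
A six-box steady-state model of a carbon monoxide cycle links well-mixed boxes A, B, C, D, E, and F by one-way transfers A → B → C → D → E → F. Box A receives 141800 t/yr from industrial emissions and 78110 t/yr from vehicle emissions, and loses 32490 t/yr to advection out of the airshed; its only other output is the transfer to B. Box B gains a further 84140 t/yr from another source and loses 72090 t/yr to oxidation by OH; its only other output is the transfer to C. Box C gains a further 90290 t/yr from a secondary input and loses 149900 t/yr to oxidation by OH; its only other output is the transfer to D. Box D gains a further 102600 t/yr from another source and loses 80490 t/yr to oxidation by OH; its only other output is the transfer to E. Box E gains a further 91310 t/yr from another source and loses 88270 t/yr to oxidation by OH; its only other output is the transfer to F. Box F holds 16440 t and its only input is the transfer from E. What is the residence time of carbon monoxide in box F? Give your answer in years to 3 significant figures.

Box A: F(A→B) = (141800 + 78110) − 32490 = 187420 t/yr.
Box B: F(B→C) = (187420 + 84140) − 72090 = 199470 t/yr.
Box C: F(C→D) = (199470 + 90290) − 149900 = 139860 t/yr.
Box D: F(D→E) = (139860 + 102600) − 80490 = 161970 t/yr.
Box E: F(E→F) = (161970 + 91310) − 88270 = 165010 t/yr.
Box F throughput = its input = 165010 t/yr; τ = 16440 / 165010 = 0.09963 yr.

0.0996 yr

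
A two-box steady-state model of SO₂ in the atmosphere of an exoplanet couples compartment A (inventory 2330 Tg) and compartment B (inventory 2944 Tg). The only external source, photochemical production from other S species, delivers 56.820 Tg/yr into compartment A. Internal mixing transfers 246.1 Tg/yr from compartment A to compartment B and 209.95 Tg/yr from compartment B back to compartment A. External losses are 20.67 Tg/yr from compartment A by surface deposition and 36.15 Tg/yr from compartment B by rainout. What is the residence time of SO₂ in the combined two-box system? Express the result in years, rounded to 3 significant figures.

Treat the two boxes together as one reservoir: the mixing fluxes between them are internal recycling, so τ = ΣM / Σ(external losses).
M_total = 2330 + 2944 = 5274.0 Tg.
ΣF_external_out = 20.67 + 36.15 = 56.820 Tg/yr.
τ = M_total / ΣF_ext = 5274.0 / 56.820 = 92.82 yr.

92.8 yr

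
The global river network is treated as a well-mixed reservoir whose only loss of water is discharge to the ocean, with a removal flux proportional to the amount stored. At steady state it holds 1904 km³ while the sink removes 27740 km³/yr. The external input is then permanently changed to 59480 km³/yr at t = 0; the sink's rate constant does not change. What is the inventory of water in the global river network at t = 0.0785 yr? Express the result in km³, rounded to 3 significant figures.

Residence time τ = M₀/F₀ = 0.06864 yr. The eventual steady state is M_∞ = M₀·(F₁/F₀) = 1904 × 59480/27740 = 4082.5 km³.
The anomaly ΔM(t) = M(t) − M_∞ decays as ΔM₀·e^(−t/τ) with ΔM₀ = 1904 − 4082.5 = −2179 km³.
At t = 0.0785 yr, e^(−t/τ) = e^(−1.144) = 0.3186, so ΔM = −694.2 km³ and M = 4082.5 − 694.2 = 3388.4 km³.

3390 km³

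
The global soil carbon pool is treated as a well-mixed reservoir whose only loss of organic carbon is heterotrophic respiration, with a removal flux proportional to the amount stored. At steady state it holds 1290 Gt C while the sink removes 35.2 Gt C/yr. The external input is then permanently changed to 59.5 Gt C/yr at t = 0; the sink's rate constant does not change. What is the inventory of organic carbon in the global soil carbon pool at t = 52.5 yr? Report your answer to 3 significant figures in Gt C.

τ = M₀/F₀ = 1290/35.2 = 36.65 yr; rate constant k = 1/τ.
New steady state M_∞ = F₁/k = F₁·τ = 59.5 × 36.65 = 2180.5 Gt C.
M(t) = M_∞ + (M₀ − M_∞)·e^(−t/τ); t/τ = 52.5/36.65 = 1.433, so e^(−t/τ) = 0.2387.
M(t) = 2180.5 − 890.5 × 0.2387 = 1968.0 Gt C.

1970 Gt C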